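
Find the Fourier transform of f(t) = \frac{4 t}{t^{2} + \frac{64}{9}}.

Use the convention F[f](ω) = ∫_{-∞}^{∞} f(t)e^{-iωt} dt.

F(ω) = - 4 i \pi e^{- \frac{8 \left|{\omega}\right|}{3}} \operatorname{sign}{\left(\omega \right)}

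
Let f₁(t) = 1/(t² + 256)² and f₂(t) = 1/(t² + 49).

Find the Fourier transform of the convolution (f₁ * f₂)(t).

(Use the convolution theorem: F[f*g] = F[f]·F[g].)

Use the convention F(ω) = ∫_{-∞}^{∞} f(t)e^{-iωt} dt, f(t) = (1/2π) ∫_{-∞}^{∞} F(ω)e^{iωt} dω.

F[f₁*f₂](ω) = \frac{\pi^{2} \left(16 \left|{\omega}\right| + 1\right) e^{- 23 \left|{\omega}\right|}}{57344}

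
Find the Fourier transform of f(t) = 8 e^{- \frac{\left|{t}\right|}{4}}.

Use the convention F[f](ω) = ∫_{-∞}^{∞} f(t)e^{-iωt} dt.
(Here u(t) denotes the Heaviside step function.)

F(ω) = \frac{64}{16 \omega^{2} + 1}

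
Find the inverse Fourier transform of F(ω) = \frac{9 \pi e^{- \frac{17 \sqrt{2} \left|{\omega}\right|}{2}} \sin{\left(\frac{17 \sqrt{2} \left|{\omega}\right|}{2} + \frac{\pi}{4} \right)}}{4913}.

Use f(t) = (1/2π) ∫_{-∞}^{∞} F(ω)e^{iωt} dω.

f(t) = \frac{9}{t^{4} + 83521}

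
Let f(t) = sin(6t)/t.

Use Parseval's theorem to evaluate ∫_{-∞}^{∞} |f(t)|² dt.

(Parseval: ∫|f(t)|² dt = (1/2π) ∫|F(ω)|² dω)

∫|f(t)|² dt = 6 \pi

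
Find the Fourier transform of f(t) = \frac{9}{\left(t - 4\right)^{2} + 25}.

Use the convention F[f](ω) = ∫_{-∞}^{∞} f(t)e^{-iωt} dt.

F(ω) = \frac{9 \pi e^{- 4 i \omega - 5 \left|{\omega}\right|}}{5}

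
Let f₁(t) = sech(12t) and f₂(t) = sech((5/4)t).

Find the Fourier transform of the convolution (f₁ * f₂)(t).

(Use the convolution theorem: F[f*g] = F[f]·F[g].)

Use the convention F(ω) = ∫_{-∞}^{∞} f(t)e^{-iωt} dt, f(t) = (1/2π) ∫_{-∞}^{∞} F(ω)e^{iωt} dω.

F[f₁*f₂](ω) = \frac{\pi^{2}}{15 \cosh{\left(\frac{\pi \omega}{24} \right)} \cosh{\left(\frac{2 \pi \omega}{5} \right)}}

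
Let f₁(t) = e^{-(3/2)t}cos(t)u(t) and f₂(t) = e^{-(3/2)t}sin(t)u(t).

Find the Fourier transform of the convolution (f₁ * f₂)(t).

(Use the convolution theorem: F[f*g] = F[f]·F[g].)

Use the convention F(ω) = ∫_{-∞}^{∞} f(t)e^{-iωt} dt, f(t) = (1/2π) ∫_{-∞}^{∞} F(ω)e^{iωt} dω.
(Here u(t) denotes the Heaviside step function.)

F[f₁*f₂](ω) = \frac{8 \left(2 i \omega + 3\right)}{\left(\left(2 i \omega + 3\right)^{2} + 4\right)^{2}}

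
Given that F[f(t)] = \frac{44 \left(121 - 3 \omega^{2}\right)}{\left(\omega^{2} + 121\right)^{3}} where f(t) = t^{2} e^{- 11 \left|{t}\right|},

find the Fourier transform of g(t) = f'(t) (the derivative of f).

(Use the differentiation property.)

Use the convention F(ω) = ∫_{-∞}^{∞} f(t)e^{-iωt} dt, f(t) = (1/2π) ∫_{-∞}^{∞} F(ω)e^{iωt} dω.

F[g](ω) = - \frac{44 i \omega \left(3 \omega^{2} - 121\right)}{\left(\omega^{2} + 121\right)^{3}}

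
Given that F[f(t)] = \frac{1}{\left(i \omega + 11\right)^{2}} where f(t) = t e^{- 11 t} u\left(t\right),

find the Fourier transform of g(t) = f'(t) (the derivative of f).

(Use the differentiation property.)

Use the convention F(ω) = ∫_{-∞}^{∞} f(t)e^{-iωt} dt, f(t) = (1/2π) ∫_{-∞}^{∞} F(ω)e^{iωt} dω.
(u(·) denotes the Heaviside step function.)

F[g](ω) = \frac{i \omega}{\left(i \omega + 11\right)^{2}}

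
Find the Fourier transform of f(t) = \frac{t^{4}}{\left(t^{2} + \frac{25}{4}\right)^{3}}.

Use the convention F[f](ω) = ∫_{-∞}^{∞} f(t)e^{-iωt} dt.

F(ω) = \frac{\pi \left(25 \omega^{2} - 50 \left|{\omega}\right| + 12\right) e^{- \frac{5 \left|{\omega}\right|}{2}}}{80}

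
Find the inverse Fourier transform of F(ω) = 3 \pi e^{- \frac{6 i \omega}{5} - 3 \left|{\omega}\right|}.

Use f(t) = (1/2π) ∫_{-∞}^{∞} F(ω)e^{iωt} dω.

f(t) = \frac{9}{\left(t - \frac{6}{5}\right)^{2} + 9}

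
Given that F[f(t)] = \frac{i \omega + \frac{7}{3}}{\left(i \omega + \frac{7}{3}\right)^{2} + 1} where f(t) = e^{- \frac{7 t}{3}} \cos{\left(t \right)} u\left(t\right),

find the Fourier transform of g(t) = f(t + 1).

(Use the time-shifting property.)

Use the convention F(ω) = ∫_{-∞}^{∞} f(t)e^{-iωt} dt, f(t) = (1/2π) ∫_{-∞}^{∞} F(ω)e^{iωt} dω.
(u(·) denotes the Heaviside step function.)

F[g](ω) = \frac{\left(9 i \omega + 21\right) e^{i \omega}}{\left(3 i \omega + 7\right)^{2} + 9}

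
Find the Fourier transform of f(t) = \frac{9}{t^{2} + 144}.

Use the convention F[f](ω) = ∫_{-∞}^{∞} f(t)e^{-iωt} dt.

F(ω) = \frac{3 \pi e^{- 12 \left|{\omega}\right|}}{4}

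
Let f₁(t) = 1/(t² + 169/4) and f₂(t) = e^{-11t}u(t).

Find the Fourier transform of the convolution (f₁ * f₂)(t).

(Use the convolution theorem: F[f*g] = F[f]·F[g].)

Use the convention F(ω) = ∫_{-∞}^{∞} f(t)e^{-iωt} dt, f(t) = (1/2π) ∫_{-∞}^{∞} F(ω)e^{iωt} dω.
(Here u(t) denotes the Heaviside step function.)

F[f₁*f₂](ω) = \frac{2 \pi e^{- \frac{13 \left|{\omega}\right|}{2}}}{13 \left(i \omega + 11\right)}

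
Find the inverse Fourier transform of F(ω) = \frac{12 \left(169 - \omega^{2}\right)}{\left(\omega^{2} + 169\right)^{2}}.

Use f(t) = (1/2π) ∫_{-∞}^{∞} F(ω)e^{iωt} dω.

f(t) = 6 e^{- 13 \left|{t}\right|} \left|{t}\right|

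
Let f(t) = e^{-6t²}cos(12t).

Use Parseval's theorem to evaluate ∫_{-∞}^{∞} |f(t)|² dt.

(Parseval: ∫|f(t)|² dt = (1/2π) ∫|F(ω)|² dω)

∫|f(t)|² dt = \frac{\sqrt{3} \sqrt{\pi} \left(1 + e^{12}\right)}{12 e^{12}}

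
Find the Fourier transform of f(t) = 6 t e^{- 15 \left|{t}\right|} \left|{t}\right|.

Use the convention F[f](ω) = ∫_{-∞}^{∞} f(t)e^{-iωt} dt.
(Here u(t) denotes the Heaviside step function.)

F(ω) = \frac{24 i \omega \left(\omega^{2} - 675\right)}{\left(\omega^{2} + 225\right)^{3}}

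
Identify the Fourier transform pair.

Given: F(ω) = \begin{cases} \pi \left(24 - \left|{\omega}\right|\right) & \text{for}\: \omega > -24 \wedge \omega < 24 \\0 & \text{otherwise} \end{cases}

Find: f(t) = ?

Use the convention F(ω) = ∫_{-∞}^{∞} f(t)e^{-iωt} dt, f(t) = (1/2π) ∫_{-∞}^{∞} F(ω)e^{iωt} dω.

f(t) = \frac{2 \sin^{2}{\left(12 t \right)}}{t^{2}}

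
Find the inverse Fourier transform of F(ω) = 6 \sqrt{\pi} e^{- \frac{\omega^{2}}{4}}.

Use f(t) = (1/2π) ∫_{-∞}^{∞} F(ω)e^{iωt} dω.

f(t) = 6 e^{- t^{2}}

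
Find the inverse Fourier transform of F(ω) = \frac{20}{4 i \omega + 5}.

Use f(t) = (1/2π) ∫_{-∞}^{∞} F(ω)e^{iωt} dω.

f(t) = 5 e^{- \frac{5 t}{4}} u\left(t\right)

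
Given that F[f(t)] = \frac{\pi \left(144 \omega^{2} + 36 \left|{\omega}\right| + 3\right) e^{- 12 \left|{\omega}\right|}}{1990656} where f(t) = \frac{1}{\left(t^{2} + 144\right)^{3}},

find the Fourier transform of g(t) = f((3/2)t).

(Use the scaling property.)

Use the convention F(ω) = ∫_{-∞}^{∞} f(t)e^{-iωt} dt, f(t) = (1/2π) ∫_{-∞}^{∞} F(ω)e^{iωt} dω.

F[g](ω) = \frac{\pi \left(64 \omega^{2} + 24 \left|{\omega}\right| + 3\right) e^{- 8 \left|{\omega}\right|}}{2985984}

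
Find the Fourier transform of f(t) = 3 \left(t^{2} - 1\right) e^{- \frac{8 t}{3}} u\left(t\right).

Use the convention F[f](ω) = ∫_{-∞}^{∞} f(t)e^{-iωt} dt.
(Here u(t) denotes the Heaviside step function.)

F(ω) = \frac{9 \left(54 i \omega - \left(3 i \omega + 8\right)^{3} + 144\right)}{\left(3 i \omega + 8\right)^{4}}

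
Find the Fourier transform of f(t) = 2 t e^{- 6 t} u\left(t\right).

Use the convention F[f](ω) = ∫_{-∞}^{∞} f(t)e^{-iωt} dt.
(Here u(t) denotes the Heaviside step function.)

F(ω) = \frac{2}{\left(i \omega + 6\right)^{2}}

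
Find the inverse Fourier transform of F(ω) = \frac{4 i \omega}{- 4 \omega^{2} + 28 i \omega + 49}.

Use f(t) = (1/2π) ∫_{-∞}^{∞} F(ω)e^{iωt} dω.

f(t) = \left(1 - \frac{7 t}{2}\right) e^{- \frac{7 t}{2}} u\left(t\right)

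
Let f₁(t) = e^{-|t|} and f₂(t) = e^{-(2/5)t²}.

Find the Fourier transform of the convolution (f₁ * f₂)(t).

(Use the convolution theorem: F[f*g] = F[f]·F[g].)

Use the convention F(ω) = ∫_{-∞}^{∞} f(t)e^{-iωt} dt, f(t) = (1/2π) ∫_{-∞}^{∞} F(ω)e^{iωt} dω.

F[f₁*f₂](ω) = \frac{\sqrt{10} \sqrt{\pi} e^{- \frac{5 \omega^{2}}{8}}}{\omega^{2} + 1}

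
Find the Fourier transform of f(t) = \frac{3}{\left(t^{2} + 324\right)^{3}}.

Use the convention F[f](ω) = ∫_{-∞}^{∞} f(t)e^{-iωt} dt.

F(ω) = \frac{\pi \left(108 \omega^{2} + 18 \left|{\omega}\right| + 1\right) e^{- 18 \left|{\omega}\right|}}{1679616}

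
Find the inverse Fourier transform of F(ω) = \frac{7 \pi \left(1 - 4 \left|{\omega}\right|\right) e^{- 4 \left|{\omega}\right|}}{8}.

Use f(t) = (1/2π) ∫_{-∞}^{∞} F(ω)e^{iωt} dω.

f(t) = \frac{7 t^{2}}{\left(t^{2} + 16\right)^{2}}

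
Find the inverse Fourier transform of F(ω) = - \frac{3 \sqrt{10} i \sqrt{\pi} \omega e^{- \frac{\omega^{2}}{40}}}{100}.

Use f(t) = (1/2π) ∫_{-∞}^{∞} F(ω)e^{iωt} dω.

f(t) = 6 t e^{- 10 t^{2}}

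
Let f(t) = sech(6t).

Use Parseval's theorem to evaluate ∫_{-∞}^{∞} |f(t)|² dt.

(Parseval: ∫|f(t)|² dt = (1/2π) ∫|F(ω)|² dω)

∫|f(t)|² dt = \frac{1}{3}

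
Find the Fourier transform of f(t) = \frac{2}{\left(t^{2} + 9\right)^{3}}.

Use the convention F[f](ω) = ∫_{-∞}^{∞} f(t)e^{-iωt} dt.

F(ω) = \frac{\pi \left(3 \omega^{2} + 3 \left|{\omega}\right| + 1\right) e^{- 3 \left|{\omega}\right|}}{324}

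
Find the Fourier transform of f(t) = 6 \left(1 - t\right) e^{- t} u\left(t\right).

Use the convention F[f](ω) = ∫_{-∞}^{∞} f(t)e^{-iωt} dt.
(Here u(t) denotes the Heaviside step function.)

F(ω) = \frac{6 i \omega}{- \omega^{2} + 2 i \omega + 1}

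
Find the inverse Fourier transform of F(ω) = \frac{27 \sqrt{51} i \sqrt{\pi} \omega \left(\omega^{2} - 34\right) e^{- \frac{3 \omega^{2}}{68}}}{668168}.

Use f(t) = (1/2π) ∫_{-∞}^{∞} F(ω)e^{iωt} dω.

f(t) = t^{3} e^{- \frac{17 t^{2}}{3}}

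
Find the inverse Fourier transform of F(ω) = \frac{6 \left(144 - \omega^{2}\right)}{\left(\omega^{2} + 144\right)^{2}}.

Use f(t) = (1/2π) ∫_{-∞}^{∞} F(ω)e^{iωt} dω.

f(t) = 3 e^{- 12 \left|{t}\right|} \left|{t}\right|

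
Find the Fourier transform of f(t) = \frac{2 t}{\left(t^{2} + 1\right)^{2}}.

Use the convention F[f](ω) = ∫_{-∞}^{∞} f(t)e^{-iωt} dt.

F(ω) = - i \pi \omega e^{- \left|{\omega}\right|}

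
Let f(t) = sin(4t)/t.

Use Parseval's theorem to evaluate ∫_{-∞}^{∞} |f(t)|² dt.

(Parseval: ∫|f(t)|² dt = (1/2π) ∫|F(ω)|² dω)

∫|f(t)|² dt = 4 \pi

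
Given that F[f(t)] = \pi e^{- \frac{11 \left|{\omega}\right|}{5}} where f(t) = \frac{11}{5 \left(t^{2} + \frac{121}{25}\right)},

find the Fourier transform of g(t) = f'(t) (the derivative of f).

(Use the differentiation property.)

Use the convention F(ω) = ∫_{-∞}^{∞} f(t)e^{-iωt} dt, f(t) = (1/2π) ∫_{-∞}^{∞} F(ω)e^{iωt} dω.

F[g](ω) = i \pi \omega e^{- \frac{11 \left|{\omega}\right|}{5}}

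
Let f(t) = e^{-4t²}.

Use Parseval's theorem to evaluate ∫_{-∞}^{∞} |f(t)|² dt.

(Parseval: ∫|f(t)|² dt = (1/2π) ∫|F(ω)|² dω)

∫|f(t)|² dt = \frac{\sqrt{2} \sqrt{\pi}}{4}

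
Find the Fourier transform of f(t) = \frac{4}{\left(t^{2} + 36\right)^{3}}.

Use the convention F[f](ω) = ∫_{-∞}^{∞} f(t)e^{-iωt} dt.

F(ω) = \frac{\pi \left(12 \omega^{2} + 6 \left|{\omega}\right| + 1\right) e^{- 6 \left|{\omega}\right|}}{5184}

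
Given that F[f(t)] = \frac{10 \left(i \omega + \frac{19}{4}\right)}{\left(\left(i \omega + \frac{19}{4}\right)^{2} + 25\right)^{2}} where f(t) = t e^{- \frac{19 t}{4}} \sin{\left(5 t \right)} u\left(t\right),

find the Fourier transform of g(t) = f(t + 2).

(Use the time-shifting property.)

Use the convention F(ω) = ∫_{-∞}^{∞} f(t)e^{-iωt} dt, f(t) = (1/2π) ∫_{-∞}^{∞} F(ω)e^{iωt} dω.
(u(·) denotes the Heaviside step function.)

F[g](ω) = \frac{\left(2560 i \omega + 12160\right) e^{2 i \omega}}{\left(\left(4 i \omega + 19\right)^{2} + 400\right)^{2}}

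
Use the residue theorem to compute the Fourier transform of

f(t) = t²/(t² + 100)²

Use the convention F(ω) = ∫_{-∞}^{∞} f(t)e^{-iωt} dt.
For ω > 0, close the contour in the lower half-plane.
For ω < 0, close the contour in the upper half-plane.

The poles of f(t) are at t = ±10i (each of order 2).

Let g(z) = f(z)e^{-iωz}; for large |z| the factor e^{-iωz} decays in the lower half-plane when ω > 0 and in the upper half-plane when ω < 0.

Case ω > 0 (lower half-plane, clockwise contour ⇒ F(ω) = -2πi·ΣRes):
  Res_{z = - 10 i} g(z) = \frac{i \left(1 - 10 \omega\right) e^{- 10 \omega}}{40} (pole of order 2)
  F(ω) = -2πi·ΣRes = \frac{\pi \left(1 - 10 \omega\right) e^{- 10 \omega}}{20}

Case ω < 0 (upper half-plane, counterclockwise contour ⇒ F(ω) = +2πi·ΣRes):
  Res_{z = 10 i} g(z) = \frac{i \left(- 10 \omega - 1\right) e^{10 \omega}}{40} (pole of order 2)
  F(ω) = 2πi·ΣRes = \frac{\pi \left(10 \omega + 1\right) e^{10 \omega}}{20}

Both cases combine into a single formula in |ω|:

F(ω) = \frac{\pi \left(1 - 10 \left|{\omega}\right|\right) e^{- 10 \left|{\omega}\right|}}{20}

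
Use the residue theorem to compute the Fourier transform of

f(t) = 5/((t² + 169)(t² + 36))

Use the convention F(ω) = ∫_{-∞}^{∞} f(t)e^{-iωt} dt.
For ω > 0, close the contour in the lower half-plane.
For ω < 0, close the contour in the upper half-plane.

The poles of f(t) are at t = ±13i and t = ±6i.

Let g(z) = f(z)e^{-iωz}; for large |z| the factor e^{-iωz} decays in the lower half-plane when ω > 0 and in the upper half-plane when ω < 0.

Case ω > 0 (lower half-plane, clockwise contour ⇒ F(ω) = -2πi·ΣRes):
  Res_{z = - 13 i} g(z) = - \frac{5 i e^{- 13 \omega}}{3458}
  Res_{z = - 6 i} g(z) = \frac{5 i e^{- 6 \omega}}{1596}
  F(ω) = -2πi·ΣRes = \frac{5 \pi \left(13 e^{7 \omega} - 6\right) e^{- 13 \omega}}{10374}

Case ω < 0 (upper half-plane, counterclockwise contour ⇒ F(ω) = +2πi·ΣRes):
  Res_{z = 13 i} g(z) = \frac{5 i e^{13 \omega}}{3458}
  Res_{z = 6 i} g(z) = - \frac{5 i e^{6 \omega}}{1596}
  F(ω) = 2πi·ΣRes = \frac{5 \pi \left(13 - 6 e^{7 \omega}\right) e^{6 \omega}}{10374}

Both cases combine into a single formula in |ω|:

F(ω) = \frac{5 \pi \left(13 e^{7 \left|{\omega}\right|} - 6\right) e^{- 13 \left|{\omega}\right|}}{10374}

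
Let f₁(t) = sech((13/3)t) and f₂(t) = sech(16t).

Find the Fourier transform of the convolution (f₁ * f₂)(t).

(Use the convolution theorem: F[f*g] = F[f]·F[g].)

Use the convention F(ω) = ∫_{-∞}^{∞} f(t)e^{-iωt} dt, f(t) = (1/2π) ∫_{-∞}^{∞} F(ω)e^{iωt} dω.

F[f₁*f₂](ω) = \frac{3 \pi^{2}}{208 \cosh{\left(\frac{\pi \omega}{32} \right)} \cosh{\left(\frac{3 \pi \omega}{26} \right)}}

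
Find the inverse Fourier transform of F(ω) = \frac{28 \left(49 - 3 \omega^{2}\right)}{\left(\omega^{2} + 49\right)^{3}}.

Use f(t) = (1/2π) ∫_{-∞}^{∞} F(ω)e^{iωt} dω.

f(t) = t^{2} e^{- 7 \left|{t}\right|}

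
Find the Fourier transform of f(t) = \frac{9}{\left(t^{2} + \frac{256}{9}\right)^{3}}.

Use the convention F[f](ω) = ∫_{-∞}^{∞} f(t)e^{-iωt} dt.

F(ω) = \frac{243 \pi \left(256 \omega^{2} + 144 \left|{\omega}\right| + 27\right) e^{- \frac{16 \left|{\omega}\right|}{3}}}{8388608}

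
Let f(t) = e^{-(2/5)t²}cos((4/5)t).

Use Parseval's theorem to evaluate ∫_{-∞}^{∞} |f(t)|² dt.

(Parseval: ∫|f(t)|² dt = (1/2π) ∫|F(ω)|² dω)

∫|f(t)|² dt = \frac{\sqrt{5} \sqrt{\pi} \left(1 + e^{\frac{4}{5}}\right)}{4 e^{\frac{4}{5}}}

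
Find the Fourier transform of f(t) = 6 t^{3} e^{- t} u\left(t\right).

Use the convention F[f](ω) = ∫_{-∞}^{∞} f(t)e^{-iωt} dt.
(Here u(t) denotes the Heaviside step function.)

F(ω) = \frac{36}{\left(i \omega + 1\right)^{4}}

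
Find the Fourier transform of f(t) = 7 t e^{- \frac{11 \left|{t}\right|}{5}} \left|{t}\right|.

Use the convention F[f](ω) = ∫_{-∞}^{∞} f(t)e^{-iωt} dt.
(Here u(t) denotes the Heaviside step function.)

F(ω) = \frac{17500 i \omega \left(25 \omega^{2} - 363\right)}{\left(25 \omega^{2} + 121\right)^{3}}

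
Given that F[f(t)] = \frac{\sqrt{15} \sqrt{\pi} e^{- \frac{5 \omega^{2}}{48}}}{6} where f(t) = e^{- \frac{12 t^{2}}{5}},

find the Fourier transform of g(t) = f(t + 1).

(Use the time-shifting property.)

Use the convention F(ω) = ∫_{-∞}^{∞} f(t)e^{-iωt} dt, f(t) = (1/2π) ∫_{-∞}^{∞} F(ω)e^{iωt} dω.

F[g](ω) = \frac{\sqrt{15} \sqrt{\pi} e^{\omega \left(- \frac{5 \omega}{48} + i\right)}}{6}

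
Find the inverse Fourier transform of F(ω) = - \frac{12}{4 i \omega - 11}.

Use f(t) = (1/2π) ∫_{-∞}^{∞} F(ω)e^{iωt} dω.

f(t) = 3 e^{\frac{11 t}{4}} u\left(- t\right)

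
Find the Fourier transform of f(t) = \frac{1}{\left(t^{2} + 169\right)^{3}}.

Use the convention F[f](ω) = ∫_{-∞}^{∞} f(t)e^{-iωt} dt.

F(ω) = \frac{\pi \left(169 \omega^{2} + 39 \left|{\omega}\right| + 3\right) e^{- 13 \left|{\omega}\right|}}{2970344}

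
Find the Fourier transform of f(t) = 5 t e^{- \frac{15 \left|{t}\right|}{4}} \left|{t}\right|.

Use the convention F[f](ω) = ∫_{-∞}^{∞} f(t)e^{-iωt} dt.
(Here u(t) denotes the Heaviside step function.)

F(ω) = \frac{5120 i \omega \left(16 \omega^{2} - 675\right)}{\left(16 \omega^{2} + 225\right)^{3}}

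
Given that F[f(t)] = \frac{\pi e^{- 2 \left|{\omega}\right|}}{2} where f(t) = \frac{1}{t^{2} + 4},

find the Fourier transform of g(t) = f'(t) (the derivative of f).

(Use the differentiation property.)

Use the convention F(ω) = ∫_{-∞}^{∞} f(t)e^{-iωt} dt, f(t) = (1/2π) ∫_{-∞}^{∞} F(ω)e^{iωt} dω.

F[g](ω) = \frac{i \pi \omega e^{- 2 \left|{\omega}\right|}}{2}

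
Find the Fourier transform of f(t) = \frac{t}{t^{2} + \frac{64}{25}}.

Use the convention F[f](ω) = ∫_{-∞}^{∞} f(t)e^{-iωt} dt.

F(ω) = - i \pi e^{- \frac{8 \left|{\omega}\right|}{5}} \operatorname{sign}{\left(\omega \right)}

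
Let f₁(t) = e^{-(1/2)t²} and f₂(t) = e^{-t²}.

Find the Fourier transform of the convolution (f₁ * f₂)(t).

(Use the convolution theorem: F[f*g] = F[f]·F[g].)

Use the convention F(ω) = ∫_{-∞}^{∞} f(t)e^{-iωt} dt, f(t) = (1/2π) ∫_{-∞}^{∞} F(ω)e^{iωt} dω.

F[f₁*f₂](ω) = \sqrt{2} \pi e^{- \frac{3 \omega^{2}}{4}}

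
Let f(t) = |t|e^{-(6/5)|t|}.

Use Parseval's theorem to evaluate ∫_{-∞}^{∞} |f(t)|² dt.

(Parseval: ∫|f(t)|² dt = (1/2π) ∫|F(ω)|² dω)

∫|f(t)|² dt = \frac{125}{432}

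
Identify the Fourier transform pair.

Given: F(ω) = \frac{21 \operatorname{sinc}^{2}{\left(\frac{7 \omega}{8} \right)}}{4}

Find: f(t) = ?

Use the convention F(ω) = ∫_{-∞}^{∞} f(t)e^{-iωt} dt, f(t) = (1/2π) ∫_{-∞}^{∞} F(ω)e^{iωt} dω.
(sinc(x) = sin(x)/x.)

f(t) = 3 \left(\begin{cases} 1 - \frac{4 \left|{t}\right|}{7} & \text{for}\: \left|{t}\right| < \frac{7}{4} \\0 & \text{otherwise} \end{cases}\right)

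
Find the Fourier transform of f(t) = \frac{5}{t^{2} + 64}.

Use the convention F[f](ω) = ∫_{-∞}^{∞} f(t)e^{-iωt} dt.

F(ω) = \frac{5 \pi e^{- 8 \left|{\omega}\right|}}{8}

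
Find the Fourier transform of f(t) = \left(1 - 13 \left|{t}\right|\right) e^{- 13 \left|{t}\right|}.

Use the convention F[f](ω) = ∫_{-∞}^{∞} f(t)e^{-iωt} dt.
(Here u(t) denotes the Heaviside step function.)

F(ω) = \frac{52 \omega^{2}}{\left(\omega^{2} + 169\right)^{2}}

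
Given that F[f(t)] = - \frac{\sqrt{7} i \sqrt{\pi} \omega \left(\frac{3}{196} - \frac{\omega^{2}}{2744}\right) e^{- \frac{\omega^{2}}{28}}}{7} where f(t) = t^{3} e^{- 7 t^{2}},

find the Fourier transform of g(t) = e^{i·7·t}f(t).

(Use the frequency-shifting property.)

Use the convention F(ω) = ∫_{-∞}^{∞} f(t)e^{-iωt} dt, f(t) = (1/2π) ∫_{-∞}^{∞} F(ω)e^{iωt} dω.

F[g](ω) = \frac{\sqrt{7} i \sqrt{\pi} \left(\omega - 7\right) \left(\left(\omega - 7\right)^{2} - 42\right) e^{- \frac{\left(\omega - 7\right)^{2}}{28}}}{19208}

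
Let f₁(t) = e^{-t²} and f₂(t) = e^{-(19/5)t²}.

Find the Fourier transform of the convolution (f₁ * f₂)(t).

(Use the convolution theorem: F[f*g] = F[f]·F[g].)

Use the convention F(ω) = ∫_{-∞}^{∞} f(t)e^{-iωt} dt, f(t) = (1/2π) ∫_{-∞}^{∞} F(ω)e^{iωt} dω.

F[f₁*f₂](ω) = \frac{\sqrt{95} \pi e^{- \frac{6 \omega^{2}}{19}}}{19}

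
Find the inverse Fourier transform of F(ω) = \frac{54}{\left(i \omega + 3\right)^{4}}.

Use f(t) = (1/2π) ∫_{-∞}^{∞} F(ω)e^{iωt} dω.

f(t) = 9 t^{3} e^{- 3 t} u\left(t\right)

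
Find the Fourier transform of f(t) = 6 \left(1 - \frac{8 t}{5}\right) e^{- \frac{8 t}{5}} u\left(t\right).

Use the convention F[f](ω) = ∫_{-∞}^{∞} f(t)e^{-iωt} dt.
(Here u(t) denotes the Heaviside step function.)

F(ω) = \frac{150 i \omega}{- 25 \omega^{2} + 80 i \omega + 64}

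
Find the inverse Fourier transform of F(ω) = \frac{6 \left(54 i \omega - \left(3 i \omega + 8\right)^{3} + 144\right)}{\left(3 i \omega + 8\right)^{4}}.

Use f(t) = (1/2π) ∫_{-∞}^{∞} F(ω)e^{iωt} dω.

f(t) = 2 \left(t^{2} - 1\right) e^{- \frac{8 t}{3}} u\left(t\right)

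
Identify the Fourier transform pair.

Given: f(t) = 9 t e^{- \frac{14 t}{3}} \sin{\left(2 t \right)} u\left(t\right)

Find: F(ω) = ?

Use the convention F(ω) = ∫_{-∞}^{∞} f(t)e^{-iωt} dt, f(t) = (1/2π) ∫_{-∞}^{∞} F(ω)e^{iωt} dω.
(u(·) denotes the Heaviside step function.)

F(ω) = \frac{972 \left(3 i \omega + 14\right)}{\left(\left(3 i \omega + 14\right)^{2} + 36\right)^{2}}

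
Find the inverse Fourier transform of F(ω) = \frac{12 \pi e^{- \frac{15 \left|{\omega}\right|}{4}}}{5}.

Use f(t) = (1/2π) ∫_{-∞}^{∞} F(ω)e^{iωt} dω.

f(t) = \frac{9}{t^{2} + \frac{225}{16}}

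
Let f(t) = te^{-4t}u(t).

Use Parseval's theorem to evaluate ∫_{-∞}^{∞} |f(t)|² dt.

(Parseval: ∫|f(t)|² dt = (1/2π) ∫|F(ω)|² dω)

∫|f(t)|² dt = \frac{1}{256}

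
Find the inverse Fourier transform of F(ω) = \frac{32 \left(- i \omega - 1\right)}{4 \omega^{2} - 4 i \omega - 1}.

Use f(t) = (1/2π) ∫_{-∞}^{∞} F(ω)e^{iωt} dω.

f(t) = 8 \left(\frac{t}{2} + 1\right) e^{- \frac{t}{2}} u\left(t\right)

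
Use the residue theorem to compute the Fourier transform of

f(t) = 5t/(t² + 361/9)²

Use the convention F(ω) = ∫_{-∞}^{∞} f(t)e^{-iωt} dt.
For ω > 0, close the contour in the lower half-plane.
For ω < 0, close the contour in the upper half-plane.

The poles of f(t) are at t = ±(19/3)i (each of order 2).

Let g(z) = f(z)e^{-iωz}; for large |z| the factor e^{-iωz} decays in the lower half-plane when ω > 0 and in the upper half-plane when ω < 0.

Case ω > 0 (lower half-plane, clockwise contour ⇒ F(ω) = -2πi·ΣRes):
  Res_{z = - \frac{19 i}{3}} g(z) = \frac{15 \omega e^{- \frac{19 \omega}{3}}}{76} (pole of order 2)
  F(ω) = -2πi·ΣRes = - \frac{15 i \pi \omega e^{- \frac{19 \omega}{3}}}{38}

Case ω < 0 (upper half-plane, counterclockwise contour ⇒ F(ω) = +2πi·ΣRes):
  Res_{z = \frac{19 i}{3}} g(z) = - \frac{15 \omega e^{\frac{19 \omega}{3}}}{76} (pole of order 2)
  F(ω) = 2πi·ΣRes = - \frac{15 i \pi \omega e^{\frac{19 \omega}{3}}}{38}

Both cases combine into a single formula in |ω|:

F(ω) = - \frac{15 i \pi \omega e^{- \frac{19 \left|{\omega}\right|}{3}}}{38}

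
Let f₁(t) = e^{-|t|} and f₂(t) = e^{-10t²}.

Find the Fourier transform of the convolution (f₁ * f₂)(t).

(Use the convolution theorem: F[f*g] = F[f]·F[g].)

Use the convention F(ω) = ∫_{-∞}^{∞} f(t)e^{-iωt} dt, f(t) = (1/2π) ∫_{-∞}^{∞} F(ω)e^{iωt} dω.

F[f₁*f₂](ω) = \frac{\sqrt{10} \sqrt{\pi} e^{- \frac{\omega^{2}}{40}}}{5 \left(\omega^{2} + 1\right)}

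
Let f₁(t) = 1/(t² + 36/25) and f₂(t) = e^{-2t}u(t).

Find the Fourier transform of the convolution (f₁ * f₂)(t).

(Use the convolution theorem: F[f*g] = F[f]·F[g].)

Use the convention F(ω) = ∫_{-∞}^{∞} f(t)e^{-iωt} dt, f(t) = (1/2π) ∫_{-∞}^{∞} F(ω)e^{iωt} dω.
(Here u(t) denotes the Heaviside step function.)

F[f₁*f₂](ω) = \frac{5 \pi e^{- \frac{6 \left|{\omega}\right|}{5}}}{6 \left(i \omega + 2\right)}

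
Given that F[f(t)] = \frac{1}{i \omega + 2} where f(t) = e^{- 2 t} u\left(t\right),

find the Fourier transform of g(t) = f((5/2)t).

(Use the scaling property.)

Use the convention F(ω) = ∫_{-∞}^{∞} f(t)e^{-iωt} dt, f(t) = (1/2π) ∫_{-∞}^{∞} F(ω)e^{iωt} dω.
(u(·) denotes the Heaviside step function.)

F[g](ω) = \frac{1}{i \omega + 5}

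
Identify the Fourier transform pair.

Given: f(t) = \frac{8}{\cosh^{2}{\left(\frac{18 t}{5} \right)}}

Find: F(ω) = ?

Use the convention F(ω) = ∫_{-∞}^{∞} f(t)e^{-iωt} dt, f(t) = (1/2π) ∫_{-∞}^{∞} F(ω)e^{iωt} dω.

F(ω) = \frac{50 \pi \omega}{81 \sinh{\left(\frac{5 \pi \omega}{36} \right)}}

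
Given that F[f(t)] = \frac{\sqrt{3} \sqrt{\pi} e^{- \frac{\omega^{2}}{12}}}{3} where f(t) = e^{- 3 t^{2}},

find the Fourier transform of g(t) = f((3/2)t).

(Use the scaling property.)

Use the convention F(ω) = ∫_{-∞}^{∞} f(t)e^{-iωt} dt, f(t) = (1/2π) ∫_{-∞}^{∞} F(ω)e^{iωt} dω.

F[g](ω) = \frac{2 \sqrt{3} \sqrt{\pi} e^{- \frac{\omega^{2}}{27}}}{9}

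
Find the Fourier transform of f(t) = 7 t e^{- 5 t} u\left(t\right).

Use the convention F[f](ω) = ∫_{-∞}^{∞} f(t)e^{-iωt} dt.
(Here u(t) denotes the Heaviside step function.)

F(ω) = \frac{7}{\left(i \omega + 5\right)^{2}}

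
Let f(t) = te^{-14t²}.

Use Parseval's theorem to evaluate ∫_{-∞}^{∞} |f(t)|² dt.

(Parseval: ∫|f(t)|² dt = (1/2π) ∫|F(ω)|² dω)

∫|f(t)|² dt = \frac{\sqrt{7} \sqrt{\pi}}{784}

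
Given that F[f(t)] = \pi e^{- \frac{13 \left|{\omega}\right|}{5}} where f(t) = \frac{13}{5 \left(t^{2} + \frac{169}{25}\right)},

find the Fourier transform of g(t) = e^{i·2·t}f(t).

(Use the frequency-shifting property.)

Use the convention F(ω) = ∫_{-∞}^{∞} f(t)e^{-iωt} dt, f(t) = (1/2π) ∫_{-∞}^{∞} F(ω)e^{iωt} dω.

F[g](ω) = \pi e^{- \frac{13 \left|{\omega - 2}\right|}{5}}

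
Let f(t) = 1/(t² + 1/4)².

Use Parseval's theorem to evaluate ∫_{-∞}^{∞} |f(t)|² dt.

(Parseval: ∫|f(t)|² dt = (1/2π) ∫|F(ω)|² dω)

∫|f(t)|² dt = 40 \pi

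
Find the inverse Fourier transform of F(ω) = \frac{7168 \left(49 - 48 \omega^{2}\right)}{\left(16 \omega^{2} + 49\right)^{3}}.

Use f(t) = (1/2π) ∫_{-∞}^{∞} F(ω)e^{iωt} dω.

f(t) = 4 t^{2} e^{- \frac{7 \left|{t}\right|}{4}}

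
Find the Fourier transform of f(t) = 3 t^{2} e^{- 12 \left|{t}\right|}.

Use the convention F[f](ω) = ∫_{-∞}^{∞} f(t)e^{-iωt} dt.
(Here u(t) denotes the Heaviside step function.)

F(ω) = \frac{432 \left(48 - \omega^{2}\right)}{\left(\omega^{2} + 144\right)^{3}}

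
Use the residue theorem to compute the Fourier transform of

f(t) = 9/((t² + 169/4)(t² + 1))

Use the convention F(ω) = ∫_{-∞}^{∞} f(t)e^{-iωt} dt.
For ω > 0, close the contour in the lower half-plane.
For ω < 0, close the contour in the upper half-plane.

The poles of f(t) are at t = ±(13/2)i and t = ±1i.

Let g(z) = f(z)e^{-iωz}; for large |z| the factor e^{-iωz} decays in the lower half-plane when ω > 0 and in the upper half-plane when ω < 0.

Case ω > 0 (lower half-plane, clockwise contour ⇒ F(ω) = -2πi·ΣRes):
  Res_{z = - \frac{13 i}{2}} g(z) = - \frac{12 i e^{- \frac{13 \omega}{2}}}{715}
  Res_{z = - i} g(z) = \frac{6 i e^{- \omega}}{55}
  F(ω) = -2πi·ΣRes = \frac{12 \pi e^{- \omega}}{55} - \frac{24 \pi e^{- \frac{13 \omega}{2}}}{715}

Case ω < 0 (upper half-plane, counterclockwise contour ⇒ F(ω) = +2πi·ΣRes):
  Res_{z = \frac{13 i}{2}} g(z) = \frac{12 i e^{\frac{13 \omega}{2}}}{715}
  Res_{z = i} g(z) = - \frac{6 i e^{\omega}}{55}
  F(ω) = 2πi·ΣRes = \frac{12 \pi \left(- 2 e^{\frac{13 \omega}{2}} + 13 e^{\omega}\right)}{715}

Both cases combine into a single formula in |ω|:

F(ω) = \frac{12 \pi e^{- \left|{\omega}\right|}}{55} - \frac{24 \pi e^{- \frac{13 \left|{\omega}\right|}{2}}}{715}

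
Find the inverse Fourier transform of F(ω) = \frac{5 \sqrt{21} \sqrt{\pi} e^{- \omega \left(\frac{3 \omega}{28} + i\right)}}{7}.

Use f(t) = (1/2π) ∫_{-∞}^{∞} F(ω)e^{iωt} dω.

f(t) = 5 e^{- \frac{7 \left(t - 1\right)^{2}}{3}}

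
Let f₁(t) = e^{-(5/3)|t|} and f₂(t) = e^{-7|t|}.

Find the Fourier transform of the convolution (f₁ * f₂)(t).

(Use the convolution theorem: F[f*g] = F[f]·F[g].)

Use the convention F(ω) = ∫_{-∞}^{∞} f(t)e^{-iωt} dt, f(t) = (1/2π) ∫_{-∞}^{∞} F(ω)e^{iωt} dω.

F[f₁*f₂](ω) = \frac{420}{\left(\omega^{2} + 49\right) \left(9 \omega^{2} + 25\right)}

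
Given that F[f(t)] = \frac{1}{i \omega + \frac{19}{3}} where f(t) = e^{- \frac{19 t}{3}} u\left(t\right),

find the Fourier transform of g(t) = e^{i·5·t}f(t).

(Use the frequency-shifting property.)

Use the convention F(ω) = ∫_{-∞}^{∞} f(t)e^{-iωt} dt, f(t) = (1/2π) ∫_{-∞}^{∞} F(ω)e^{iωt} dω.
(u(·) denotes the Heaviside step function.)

F[g](ω) = \frac{3}{3 i \left(\omega - 5\right) + 19}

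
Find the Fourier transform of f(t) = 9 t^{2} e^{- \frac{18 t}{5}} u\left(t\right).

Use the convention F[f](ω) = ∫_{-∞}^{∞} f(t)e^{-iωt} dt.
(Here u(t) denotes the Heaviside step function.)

F(ω) = \frac{2250}{\left(5 i \omega + 18\right)^{3}}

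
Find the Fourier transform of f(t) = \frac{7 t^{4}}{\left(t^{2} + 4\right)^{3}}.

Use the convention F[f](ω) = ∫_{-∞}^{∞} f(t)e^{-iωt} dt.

F(ω) = \frac{7 \pi \left(4 \omega^{2} - 10 \left|{\omega}\right| + 3\right) e^{- 2 \left|{\omega}\right|}}{16}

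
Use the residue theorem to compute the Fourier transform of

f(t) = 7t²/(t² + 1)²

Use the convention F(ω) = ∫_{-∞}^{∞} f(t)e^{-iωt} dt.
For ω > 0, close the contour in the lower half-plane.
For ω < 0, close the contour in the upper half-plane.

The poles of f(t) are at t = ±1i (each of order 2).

Let g(z) = f(z)e^{-iωz}; for large |z| the factor e^{-iωz} decays in the lower half-plane when ω > 0 and in the upper half-plane when ω < 0.

Case ω > 0 (lower half-plane, clockwise contour ⇒ F(ω) = -2πi·ΣRes):
  Res_{z = - i} g(z) = \frac{7 i \left(1 - \omega\right) e^{- \omega}}{4} (pole of order 2)
  F(ω) = -2πi·ΣRes = \frac{7 \pi \left(1 - \omega\right) e^{- \omega}}{2}

Case ω < 0 (upper half-plane, counterclockwise contour ⇒ F(ω) = +2πi·ΣRes):
  Res_{z = i} g(z) = \frac{7 i \left(- \omega - 1\right) e^{\omega}}{4} (pole of order 2)
  F(ω) = 2πi·ΣRes = \frac{7 \pi \left(\omega + 1\right) e^{\omega}}{2}

Both cases combine into a single formula in |ω|:

F(ω) = \frac{7 \pi \left(1 - \left|{\omega}\right|\right) e^{- \left|{\omega}\right|}}{2}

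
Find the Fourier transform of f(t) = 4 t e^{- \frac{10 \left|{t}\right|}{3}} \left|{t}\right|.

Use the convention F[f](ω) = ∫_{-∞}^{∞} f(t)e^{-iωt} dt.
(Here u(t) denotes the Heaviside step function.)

F(ω) = \frac{3888 i \omega \left(3 \omega^{2} - 100\right)}{\left(9 \omega^{2} + 100\right)^{3}}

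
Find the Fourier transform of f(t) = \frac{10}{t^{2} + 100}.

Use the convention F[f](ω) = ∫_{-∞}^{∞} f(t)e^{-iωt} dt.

F(ω) = \pi e^{- 10 \left|{\omega}\right|}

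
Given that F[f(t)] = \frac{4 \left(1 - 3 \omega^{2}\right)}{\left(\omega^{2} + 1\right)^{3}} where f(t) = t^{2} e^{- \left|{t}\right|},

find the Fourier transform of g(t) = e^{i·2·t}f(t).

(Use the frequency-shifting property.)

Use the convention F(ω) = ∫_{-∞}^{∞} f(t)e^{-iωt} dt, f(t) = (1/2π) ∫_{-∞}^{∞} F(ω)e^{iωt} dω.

F[g](ω) = \frac{4 \left(1 - 3 \left(\omega - 2\right)^{2}\right)}{\left(\left(\omega - 2\right)^{2} + 1\right)^{3}}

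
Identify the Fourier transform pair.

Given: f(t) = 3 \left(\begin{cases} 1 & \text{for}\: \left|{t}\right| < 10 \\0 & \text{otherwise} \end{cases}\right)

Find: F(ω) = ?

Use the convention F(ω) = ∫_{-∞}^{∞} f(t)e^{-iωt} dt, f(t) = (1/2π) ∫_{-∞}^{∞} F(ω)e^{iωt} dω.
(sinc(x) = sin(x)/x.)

F(ω) = 60 \operatorname{sinc}{\left(10 \omega \right)}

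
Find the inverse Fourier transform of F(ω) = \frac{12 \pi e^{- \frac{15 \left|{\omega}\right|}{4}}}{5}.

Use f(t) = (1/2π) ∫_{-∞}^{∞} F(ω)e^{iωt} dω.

f(t) = \frac{9}{t^{2} + \frac{225}{16}}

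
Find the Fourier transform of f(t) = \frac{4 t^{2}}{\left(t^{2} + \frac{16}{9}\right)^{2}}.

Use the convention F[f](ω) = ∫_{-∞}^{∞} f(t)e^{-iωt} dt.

F(ω) = \frac{\pi \left(3 - 4 \left|{\omega}\right|\right) e^{- \frac{4 \left|{\omega}\right|}{3}}}{2}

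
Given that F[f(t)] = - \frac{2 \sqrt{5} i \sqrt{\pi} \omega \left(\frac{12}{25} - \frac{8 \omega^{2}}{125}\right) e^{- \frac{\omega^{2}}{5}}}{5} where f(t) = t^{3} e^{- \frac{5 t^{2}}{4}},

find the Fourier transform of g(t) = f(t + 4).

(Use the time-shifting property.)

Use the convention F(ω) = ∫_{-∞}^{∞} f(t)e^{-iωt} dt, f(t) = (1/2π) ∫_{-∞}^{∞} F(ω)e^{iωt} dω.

F[g](ω) = \frac{8 \sqrt{5} i \sqrt{\pi} \omega \left(2 \omega^{2} - 15\right) e^{\frac{\omega \left(- \omega + 20 i\right)}{5}}}{625}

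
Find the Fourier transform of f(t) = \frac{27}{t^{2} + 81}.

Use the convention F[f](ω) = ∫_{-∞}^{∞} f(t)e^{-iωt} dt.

F(ω) = 3 \pi e^{- 9 \left|{\omega}\right|}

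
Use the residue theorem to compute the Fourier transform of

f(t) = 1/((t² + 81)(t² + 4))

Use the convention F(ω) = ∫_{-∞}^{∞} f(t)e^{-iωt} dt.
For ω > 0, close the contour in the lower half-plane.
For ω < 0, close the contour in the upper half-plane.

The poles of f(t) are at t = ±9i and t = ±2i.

Let g(z) = f(z)e^{-iωz}; for large |z| the factor e^{-iωz} decays in the lower half-plane when ω > 0 and in the upper half-plane when ω < 0.

Case ω > 0 (lower half-plane, clockwise contour ⇒ F(ω) = -2πi·ΣRes):
  Res_{z = - 9 i} g(z) = - \frac{i e^{- 9 \omega}}{1386}
  Res_{z = - 2 i} g(z) = \frac{i e^{- 2 \omega}}{308}
  F(ω) = -2πi·ΣRes = \frac{\pi \left(9 e^{7 \omega} - 2\right) e^{- 9 \omega}}{1386}

Case ω < 0 (upper half-plane, counterclockwise contour ⇒ F(ω) = +2πi·ΣRes):
  Res_{z = 9 i} g(z) = \frac{i e^{9 \omega}}{1386}
  Res_{z = 2 i} g(z) = - \frac{i e^{2 \omega}}{308}
  F(ω) = 2πi·ΣRes = \frac{\pi \left(9 - 2 e^{7 \omega}\right) e^{2 \omega}}{1386}

Both cases combine into a single formula in |ω|:

F(ω) = \frac{\pi \left(9 e^{7 \left|{\omega}\right|} - 2\right) e^{- 9 \left|{\omega}\right|}}{1386}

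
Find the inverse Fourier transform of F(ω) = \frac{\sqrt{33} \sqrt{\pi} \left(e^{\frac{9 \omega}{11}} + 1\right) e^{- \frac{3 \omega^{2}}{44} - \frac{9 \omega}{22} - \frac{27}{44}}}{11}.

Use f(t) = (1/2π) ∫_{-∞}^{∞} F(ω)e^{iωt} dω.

f(t) = 2 e^{- \frac{11 t^{2}}{3}} \cos{\left(3 t \right)}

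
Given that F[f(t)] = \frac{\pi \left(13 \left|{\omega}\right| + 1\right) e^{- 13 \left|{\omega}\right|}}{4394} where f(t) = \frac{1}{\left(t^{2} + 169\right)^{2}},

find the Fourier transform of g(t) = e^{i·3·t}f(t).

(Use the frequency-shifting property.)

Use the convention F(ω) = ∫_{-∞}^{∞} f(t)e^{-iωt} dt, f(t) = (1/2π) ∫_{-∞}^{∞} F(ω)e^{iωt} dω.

F[g](ω) = \frac{\pi \left(13 \left|{\omega - 3}\right| + 1\right) e^{- 13 \left|{\omega - 3}\right|}}{4394}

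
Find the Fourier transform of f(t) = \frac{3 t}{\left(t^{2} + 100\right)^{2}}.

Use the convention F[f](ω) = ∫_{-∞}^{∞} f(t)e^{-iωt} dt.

F(ω) = - \frac{3 i \pi \omega e^{- 10 \left|{\omega}\right|}}{20}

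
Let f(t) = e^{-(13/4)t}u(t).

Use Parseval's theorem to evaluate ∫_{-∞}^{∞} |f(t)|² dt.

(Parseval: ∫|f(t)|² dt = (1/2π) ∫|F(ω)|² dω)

∫|f(t)|² dt = \frac{2}{13}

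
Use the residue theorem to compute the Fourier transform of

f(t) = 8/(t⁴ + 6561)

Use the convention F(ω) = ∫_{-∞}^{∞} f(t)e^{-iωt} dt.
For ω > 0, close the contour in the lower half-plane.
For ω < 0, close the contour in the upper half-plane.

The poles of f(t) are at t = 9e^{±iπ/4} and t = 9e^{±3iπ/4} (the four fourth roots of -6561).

Let g(z) = f(z)e^{-iωz}; for large |z| the factor e^{-iωz} decays in the lower half-plane when ω > 0 and in the upper half-plane when ω < 0.

Case ω > 0 (lower half-plane, clockwise contour ⇒ F(ω) = -2πi·ΣRes):
  Res_{z = - \frac{9 \sqrt{2}}{2} - \frac{9 \sqrt{2} i}{2}} g(z) = \frac{\sqrt{2} \left(1 + i\right) e^{\frac{9 \sqrt{2} \omega \left(-1 + i\right)}{2}}}{729}
  Res_{z = \frac{9 \sqrt{2}}{2} - \frac{9 \sqrt{2} i}{2}} g(z) = \frac{\sqrt{2} \left(-1 + i\right) e^{- \frac{9 \sqrt{2} \omega \left(1 + i\right)}{2}}}{729}
  F(ω) = -2πi·ΣRes = \frac{2 \sqrt{2} \pi \left(\left(1 - i\right) e^{9 \sqrt{2} i \omega} + 1 + i\right) e^{- \frac{9 \sqrt{2} \omega \left(1 + i\right)}{2}}}{729} = \frac{8 \pi e^{- \frac{9 \sqrt{2} \omega}{2}} \sin{\left(\frac{9 \sqrt{2} \omega}{2} + \frac{\pi}{4} \right)}}{729}

Case ω < 0 (upper half-plane, counterclockwise contour ⇒ F(ω) = +2πi·ΣRes):
  Res_{z = \frac{9 \sqrt{2}}{2} + \frac{9 \sqrt{2} i}{2}} g(z) = - \frac{\sqrt{2} \left(1 + i\right) e^{\frac{9 \sqrt{2} \omega \left(1 - i\right)}{2}}}{729}
  Res_{z = - \frac{9 \sqrt{2}}{2} + \frac{9 \sqrt{2} i}{2}} g(z) = \frac{\sqrt{2} \left(1 - i\right) e^{\frac{9 \sqrt{2} \omega \left(1 + i\right)}{2}}}{729}
  F(ω) = 2πi·ΣRes = - \frac{2 \sqrt{2} i \pi \left(\left(1 + i\right) e^{\frac{9 \sqrt{2} \omega \left(1 - i\right)}{2}} - \left(1 - i\right) e^{\frac{9 \sqrt{2} \omega \left(1 + i\right)}{2}}\right)}{729} = \frac{8 \pi e^{\frac{9 \sqrt{2} \omega}{2}} \cos{\left(\frac{9 \sqrt{2} \omega}{2} + \frac{\pi}{4} \right)}}{729}

Both cases combine into a single formula in |ω|:

F(ω) = \frac{8 \pi e^{- \frac{9 \sqrt{2} \left|{\omega}\right|}{2}} \sin{\left(\frac{9 \sqrt{2} \left|{\omega}\right|}{2} + \frac{\pi}{4} \right)}}{729}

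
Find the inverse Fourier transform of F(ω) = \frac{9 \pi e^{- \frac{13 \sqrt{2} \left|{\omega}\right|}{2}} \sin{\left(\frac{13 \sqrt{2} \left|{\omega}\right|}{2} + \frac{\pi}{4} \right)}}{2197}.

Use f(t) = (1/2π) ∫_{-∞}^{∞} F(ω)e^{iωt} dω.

f(t) = \frac{9}{t^{4} + 28561}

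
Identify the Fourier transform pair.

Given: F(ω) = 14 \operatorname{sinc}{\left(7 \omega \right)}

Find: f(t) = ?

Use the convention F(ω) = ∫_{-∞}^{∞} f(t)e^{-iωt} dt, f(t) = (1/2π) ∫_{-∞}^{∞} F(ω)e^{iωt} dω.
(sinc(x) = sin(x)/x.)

f(t) = \begin{cases} 1 & \text{for}\: \left|{t}\right| < 7 \\0 & \text{otherwise} \end{cases}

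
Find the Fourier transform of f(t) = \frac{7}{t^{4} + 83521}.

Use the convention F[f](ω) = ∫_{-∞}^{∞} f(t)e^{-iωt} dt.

F(ω) = \frac{7 \pi e^{- \frac{17 \sqrt{2} \left|{\omega}\right|}{2}} \sin{\left(\frac{17 \sqrt{2} \left|{\omega}\right|}{2} + \frac{\pi}{4} \right)}}{4913}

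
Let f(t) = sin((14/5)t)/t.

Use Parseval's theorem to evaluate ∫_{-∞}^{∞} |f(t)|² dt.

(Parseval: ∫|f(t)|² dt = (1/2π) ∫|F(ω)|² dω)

∫|f(t)|² dt = \frac{14 \pi}{5}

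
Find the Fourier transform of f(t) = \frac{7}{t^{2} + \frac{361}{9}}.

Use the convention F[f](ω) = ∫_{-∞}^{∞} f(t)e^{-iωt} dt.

F(ω) = \frac{21 \pi e^{- \frac{19 \left|{\omega}\right|}{3}}}{19}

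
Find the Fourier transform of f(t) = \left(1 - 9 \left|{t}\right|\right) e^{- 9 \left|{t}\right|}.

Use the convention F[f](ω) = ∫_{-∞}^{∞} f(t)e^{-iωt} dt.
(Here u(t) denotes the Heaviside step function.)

F(ω) = \frac{36 \omega^{2}}{\left(\omega^{2} + 81\right)^{2}}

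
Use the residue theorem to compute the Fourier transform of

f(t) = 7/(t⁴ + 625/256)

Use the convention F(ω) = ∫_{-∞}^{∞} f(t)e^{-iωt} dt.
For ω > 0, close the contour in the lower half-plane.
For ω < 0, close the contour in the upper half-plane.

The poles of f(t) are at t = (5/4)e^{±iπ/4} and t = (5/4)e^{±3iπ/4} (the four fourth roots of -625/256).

Let g(z) = f(z)e^{-iωz}; for large |z| the factor e^{-iωz} decays in the lower half-plane when ω > 0 and in the upper half-plane when ω < 0.

Case ω > 0 (lower half-plane, clockwise contour ⇒ F(ω) = -2πi·ΣRes):
  Res_{z = - \frac{5 \sqrt{2}}{8} - \frac{5 \sqrt{2} i}{8}} g(z) = \frac{56 \sqrt{2} \left(1 + i\right) e^{\frac{5 \sqrt{2} \omega \left(-1 + i\right)}{8}}}{125}
  Res_{z = \frac{5 \sqrt{2}}{8} - \frac{5 \sqrt{2} i}{8}} g(z) = \frac{56 \sqrt{2} \left(-1 + i\right) e^{- \frac{5 \sqrt{2} \omega \left(1 + i\right)}{8}}}{125}
  F(ω) = -2πi·ΣRes = \frac{112 \sqrt{2} \pi \left(\left(1 - i\right) e^{\frac{5 \sqrt{2} i \omega}{4}} + 1 + i\right) e^{- \frac{5 \sqrt{2} \omega \left(1 + i\right)}{8}}}{125} = \frac{448 \pi e^{- \frac{5 \sqrt{2} \omega}{8}} \sin{\left(\frac{5 \sqrt{2} \omega}{8} + \frac{\pi}{4} \right)}}{125}

Case ω < 0 (upper half-plane, counterclockwise contour ⇒ F(ω) = +2πi·ΣRes):
  Res_{z = \frac{5 \sqrt{2}}{8} + \frac{5 \sqrt{2} i}{8}} g(z) = - \frac{56 \sqrt{2} \left(1 + i\right) e^{\frac{5 \sqrt{2} \omega \left(1 - i\right)}{8}}}{125}
  Res_{z = - \frac{5 \sqrt{2}}{8} + \frac{5 \sqrt{2} i}{8}} g(z) = \frac{56 \sqrt{2} \left(1 - i\right) e^{\frac{5 \sqrt{2} \omega \left(1 + i\right)}{8}}}{125}
  F(ω) = 2πi·ΣRes = - \frac{112 \sqrt{2} i \pi \left(\left(1 + i\right) e^{\frac{5 \sqrt{2} \omega \left(1 - i\right)}{8}} - \left(1 - i\right) e^{\frac{5 \sqrt{2} \omega \left(1 + i\right)}{8}}\right)}{125} = \frac{448 \pi e^{\frac{5 \sqrt{2} \omega}{8}} \cos{\left(\frac{5 \sqrt{2} \omega}{8} + \frac{\pi}{4} \right)}}{125}

Both cases combine into a single formula in |ω|:

F(ω) = \frac{448 \pi e^{- \frac{5 \sqrt{2} \left|{\omega}\right|}{8}} \sin{\left(\frac{5 \sqrt{2} \left|{\omega}\right|}{8} + \frac{\pi}{4} \right)}}{125}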